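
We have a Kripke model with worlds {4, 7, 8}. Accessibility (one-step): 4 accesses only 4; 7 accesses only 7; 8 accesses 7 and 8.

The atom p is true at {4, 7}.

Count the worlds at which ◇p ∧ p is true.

2

4: ◇p is T, p is T. ✓
7: ◇p is T, p is T. ✓
8: ◇p is T, p is F. ✗
Satisfying worlds: {4, 7}.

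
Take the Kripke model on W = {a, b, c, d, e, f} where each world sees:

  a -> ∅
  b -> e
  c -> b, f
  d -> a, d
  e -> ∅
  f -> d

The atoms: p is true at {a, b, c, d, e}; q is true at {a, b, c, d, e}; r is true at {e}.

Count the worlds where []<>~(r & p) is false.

a: no successors, so []<>~(r & p) holds vacuously. ✓
b: successors {e}; <>~(r & p) there: e:F. ✗
c: successors {b, f}; <>~(r & p) there: b:F, f:T. ✗
d: successors {a, d}; <>~(r & p) there: a:F, d:T. ✗
e: no successors, so []<>~(r & p) holds vacuously. ✓
f: successors {d}; <>~(r & p) there: d:T. ✓
Satisfying worlds: {a, e, f}.
So []<>~(r & p) fails at the other 3 worlds.

3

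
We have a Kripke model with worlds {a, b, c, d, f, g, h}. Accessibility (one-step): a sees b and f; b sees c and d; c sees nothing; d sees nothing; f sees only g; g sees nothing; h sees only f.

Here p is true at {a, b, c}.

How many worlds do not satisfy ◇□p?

5

a: successors {b, f}; □p there: b:F, f:F. ✗
b: successors {c, d}; □p there: c:T, d:T. ✓
c: no successors, so ◇□p fails. ✗
d: no successors, so ◇□p fails. ✗
f: successors {g}; □p there: g:T. ✓
g: no successors, so ◇□p fails. ✗
h: successors {f}; □p there: f:F. ✗
Satisfying worlds: {b, f}.
So ◇□p fails at the other 5 worlds.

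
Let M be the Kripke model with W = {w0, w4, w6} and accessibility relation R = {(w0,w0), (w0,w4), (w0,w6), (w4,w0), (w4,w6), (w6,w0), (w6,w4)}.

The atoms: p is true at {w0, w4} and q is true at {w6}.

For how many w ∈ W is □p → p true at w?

2

w0: □p is F, p is T. ✓
w4: □p is F, p is T. ✓
w6: □p is T, p is F. ✗
Satisfying worlds: {w0, w4}.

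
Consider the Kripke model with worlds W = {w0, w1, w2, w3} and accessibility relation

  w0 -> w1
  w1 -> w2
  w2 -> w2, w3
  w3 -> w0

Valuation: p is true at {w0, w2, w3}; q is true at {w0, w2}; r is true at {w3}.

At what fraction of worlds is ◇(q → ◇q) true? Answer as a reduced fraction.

3/4

w0: successors {w1}; q → ◇q there: w1:T. ✓
w1: successors {w2}; q → ◇q there: w2:T. ✓
w2: successors {w2, w3}; q → ◇q there: w2:T, w3:T. ✓
w3: successors {w0}; q → ◇q there: w0:F. ✗
That's 3 of 4 worlds, so 3/4.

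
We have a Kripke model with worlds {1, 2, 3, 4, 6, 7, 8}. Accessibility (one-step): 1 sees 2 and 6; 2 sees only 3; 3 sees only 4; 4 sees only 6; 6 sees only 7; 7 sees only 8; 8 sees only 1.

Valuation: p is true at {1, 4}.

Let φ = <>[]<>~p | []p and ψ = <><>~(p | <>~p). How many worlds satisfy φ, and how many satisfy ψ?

6 and 2

For <>[]<>~p | []p:
1: <>[]<>~p is T, []p is F. ✓
2: <>[]<>~p is T, []p is F. ✓
3: <>[]<>~p is T, []p is T. ✓
4: <>[]<>~p is T, []p is F. ✓
6: <>[]<>~p is F, []p is F. ✗
7: <>[]<>~p is T, []p is F. ✓
8: <>[]<>~p is T, []p is T. ✓
— 6 worlds.
For <><>~(p | <>~p):
1: successors {2, 6}; <>~(p | <>~p) there: 2:T, 6:F. ✓
2: successors {3}; <>~(p | <>~p) there: 3:F. ✗
3: successors {4}; <>~(p | <>~p) there: 4:F. ✗
4: successors {6}; <>~(p | <>~p) there: 6:F. ✗
6: successors {7}; <>~(p | <>~p) there: 7:T. ✓
7: successors {8}; <>~(p | <>~p) there: 8:F. ✗
8: successors {1}; <>~(p | <>~p) there: 1:F. ✗
— 2 worlds.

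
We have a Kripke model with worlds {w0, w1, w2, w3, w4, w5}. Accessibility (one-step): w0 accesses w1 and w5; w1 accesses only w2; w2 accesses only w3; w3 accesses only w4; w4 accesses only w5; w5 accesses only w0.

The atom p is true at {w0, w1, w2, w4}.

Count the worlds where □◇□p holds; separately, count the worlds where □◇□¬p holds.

For □◇□p:
w0: successors {w1, w5}; ◇□p there: w1:F, w5:F. ✗
w1: successors {w2}; ◇□p there: w2:T. ✓
w2: successors {w3}; ◇□p there: w3:F. ✗
w3: successors {w4}; ◇□p there: w4:T. ✓
w4: successors {w5}; ◇□p there: w5:F. ✗
w5: successors {w0}; ◇□p there: w0:T. ✓
— 3 worlds.
For □◇□¬p:
w0: successors {w1, w5}; ◇□¬p there: w1:T, w5:F. ✗
w1: successors {w2}; ◇□¬p there: w2:F. ✗
w2: successors {w3}; ◇□¬p there: w3:T. ✓
w3: successors {w4}; ◇□¬p there: w4:F. ✗
w4: successors {w5}; ◇□¬p there: w5:F. ✗
w5: successors {w0}; ◇□¬p there: w0:F. ✗
— 1 world.

3 and 1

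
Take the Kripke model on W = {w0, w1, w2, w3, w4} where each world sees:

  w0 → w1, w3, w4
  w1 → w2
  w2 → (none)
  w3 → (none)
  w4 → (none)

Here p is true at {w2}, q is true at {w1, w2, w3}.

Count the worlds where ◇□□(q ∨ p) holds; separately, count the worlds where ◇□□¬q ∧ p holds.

For ◇□□(q ∨ p):
w0: successors {w1, w3, w4}; □□(q ∨ p) there: w1:T, w3:T, w4:T. ✓
w1: successors {w2}; □□(q ∨ p) there: w2:T. ✓
w2: no successors, so ◇□□(q ∨ p) fails. ✗
w3: no successors, so ◇□□(q ∨ p) fails. ✗
w4: no successors, so ◇□□(q ∨ p) fails. ✗
— 2 worlds.
For ◇□□¬q ∧ p:
w0: ◇□□¬q is T, p is F. ✗
w1: ◇□□¬q is T, p is F. ✗
w2: ◇□□¬q is F, p is T. ✗
w3: ◇□□¬q is F, p is F. ✗
w4: ◇□□¬q is F, p is F. ✗
— 0 worlds.

2 and 0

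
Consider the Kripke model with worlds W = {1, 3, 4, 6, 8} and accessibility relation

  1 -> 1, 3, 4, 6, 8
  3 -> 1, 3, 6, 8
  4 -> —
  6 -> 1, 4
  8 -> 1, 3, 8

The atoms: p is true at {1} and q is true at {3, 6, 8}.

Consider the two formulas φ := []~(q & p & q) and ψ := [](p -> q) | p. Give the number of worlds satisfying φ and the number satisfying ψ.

5 and 2

For []~(q & p & q):
1: successors {1, 3, 4, 6, 8}; ~(q & p & q) there: 1:T, 3:T, 4:T, 6:T, 8:T. ✓
3: successors {1, 3, 6, 8}; ~(q & p & q) there: 1:T, 3:T, 6:T, 8:T. ✓
4: no successors, so []~(q & p & q) holds vacuously. ✓
6: successors {1, 4}; ~(q & p & q) there: 1:T, 4:T. ✓
8: successors {1, 3, 8}; ~(q & p & q) there: 1:T, 3:T, 8:T. ✓
— 5 worlds.
For [](p -> q) | p:
1: [](p -> q) is F, p is T. ✓
3: [](p -> q) is F, p is F. ✗
4: [](p -> q) is T, p is F. ✓
6: [](p -> q) is F, p is F. ✗
8: [](p -> q) is F, p is F. ✗
— 2 worlds.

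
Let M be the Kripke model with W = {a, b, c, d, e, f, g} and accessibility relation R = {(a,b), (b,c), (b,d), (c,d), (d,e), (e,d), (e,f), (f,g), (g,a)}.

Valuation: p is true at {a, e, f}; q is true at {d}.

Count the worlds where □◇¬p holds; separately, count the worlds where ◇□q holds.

3 and 1

For □◇¬p:
a: successors {b}; ◇¬p there: b:T. ✓
b: successors {c, d}; ◇¬p there: c:T, d:F. ✗
c: successors {d}; ◇¬p there: d:F. ✗
d: successors {e}; ◇¬p there: e:T. ✓
e: successors {d, f}; ◇¬p there: d:F, f:T. ✗
f: successors {g}; ◇¬p there: g:F. ✗
g: successors {a}; ◇¬p there: a:T. ✓
— 3 worlds.
For ◇□q:
a: successors {b}; □q there: b:F. ✗
b: successors {c, d}; □q there: c:T, d:F. ✓
c: successors {d}; □q there: d:F. ✗
d: successors {e}; □q there: e:F. ✗
e: successors {d, f}; □q there: d:F, f:F. ✗
f: successors {g}; □q there: g:F. ✗
g: successors {a}; □q there: a:F. ✗
— 1 world.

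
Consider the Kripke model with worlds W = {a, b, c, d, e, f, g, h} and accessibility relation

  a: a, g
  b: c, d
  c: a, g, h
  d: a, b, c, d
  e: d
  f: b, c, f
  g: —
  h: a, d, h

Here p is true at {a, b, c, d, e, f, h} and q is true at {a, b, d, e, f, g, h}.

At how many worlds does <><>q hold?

7

a: successors {a, g}; <>q there: a:T, g:F. ✓
b: successors {c, d}; <>q there: c:T, d:T. ✓
c: successors {a, g, h}; <>q there: a:T, g:F, h:T. ✓
d: successors {a, b, c, d}; <>q there: a:T, b:T, c:T, d:T. ✓
e: successors {d}; <>q there: d:T. ✓
f: successors {b, c, f}; <>q there: b:T, c:T, f:T. ✓
g: no successors, so <><>q fails. ✗
h: successors {a, d, h}; <>q there: a:T, d:T, h:T. ✓
Satisfying worlds: {a, b, c, d, e, f, h}.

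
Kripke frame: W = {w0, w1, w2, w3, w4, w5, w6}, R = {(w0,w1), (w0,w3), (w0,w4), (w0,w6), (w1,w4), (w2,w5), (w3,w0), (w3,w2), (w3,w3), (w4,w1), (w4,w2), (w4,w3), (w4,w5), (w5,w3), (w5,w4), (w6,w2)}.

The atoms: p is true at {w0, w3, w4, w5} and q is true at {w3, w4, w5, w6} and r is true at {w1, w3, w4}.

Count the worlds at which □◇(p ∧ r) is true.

w0: successors {w1, w3, w4, w6}; ◇(p ∧ r) there: w1:T, w3:T, w4:T, w6:F. ✗
w1: successors {w4}; ◇(p ∧ r) there: w4:T. ✓
w2: successors {w5}; ◇(p ∧ r) there: w5:T. ✓
w3: successors {w0, w2, w3}; ◇(p ∧ r) there: w0:T, w2:F, w3:T. ✗
w4: successors {w1, w2, w3, w5}; ◇(p ∧ r) there: w1:T, w2:F, w3:T, w5:T. ✗
w5: successors {w3, w4}; ◇(p ∧ r) there: w3:T, w4:T. ✓
w6: successors {w2}; ◇(p ∧ r) there: w2:F. ✗
Satisfying worlds: {w1, w2, w5}.

3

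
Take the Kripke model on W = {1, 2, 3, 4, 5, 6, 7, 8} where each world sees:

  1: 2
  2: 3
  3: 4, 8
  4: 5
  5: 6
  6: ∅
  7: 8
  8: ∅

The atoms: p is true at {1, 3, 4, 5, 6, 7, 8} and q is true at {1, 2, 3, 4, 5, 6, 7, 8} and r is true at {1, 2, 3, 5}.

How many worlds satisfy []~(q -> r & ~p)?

7

1: successors {2}; ~(q -> r & ~p) there: 2:F. ✗
2: successors {3}; ~(q -> r & ~p) there: 3:T. ✓
3: successors {4, 8}; ~(q -> r & ~p) there: 4:T, 8:T. ✓
4: successors {5}; ~(q -> r & ~p) there: 5:T. ✓
5: successors {6}; ~(q -> r & ~p) there: 6:T. ✓
6: no successors, so []~(q -> r & ~p) holds vacuously. ✓
7: successors {8}; ~(q -> r & ~p) there: 8:T. ✓
8: no successors, so []~(q -> r & ~p) holds vacuously. ✓
Satisfying worlds: {2, 3, 4, 5, 6, 7, 8}.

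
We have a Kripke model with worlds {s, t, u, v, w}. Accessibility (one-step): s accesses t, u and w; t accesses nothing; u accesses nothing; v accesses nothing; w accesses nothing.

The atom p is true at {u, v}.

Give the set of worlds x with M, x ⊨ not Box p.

{s}

s: Box p is F. ✓
t: Box p is T. ✗
u: Box p is T. ✗
v: Box p is T. ✗
w: Box p is T. ✗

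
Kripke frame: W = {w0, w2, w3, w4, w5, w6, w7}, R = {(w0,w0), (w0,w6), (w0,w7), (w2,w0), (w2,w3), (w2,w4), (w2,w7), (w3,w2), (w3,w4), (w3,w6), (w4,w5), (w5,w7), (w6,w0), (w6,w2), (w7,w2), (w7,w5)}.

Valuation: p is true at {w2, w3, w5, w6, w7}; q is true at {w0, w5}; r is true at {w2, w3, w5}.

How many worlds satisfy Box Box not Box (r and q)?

w0: successors {w0, w6, w7}; Box not Box (r and q) there: w0:T, w6:T, w7:T. ✓
w2: successors {w0, w3, w4, w7}; Box not Box (r and q) there: w0:T, w3:F, w4:T, w7:T. ✗
w3: successors {w2, w4, w6}; Box not Box (r and q) there: w2:F, w4:T, w6:T. ✗
w4: successors {w5}; Box not Box (r and q) there: w5:T. ✓
w5: successors {w7}; Box not Box (r and q) there: w7:T. ✓
w6: successors {w0, w2}; Box not Box (r and q) there: w0:T, w2:F. ✗
w7: successors {w2, w5}; Box not Box (r and q) there: w2:F, w5:T. ✗
Satisfying worlds: {w0, w4, w5}.

3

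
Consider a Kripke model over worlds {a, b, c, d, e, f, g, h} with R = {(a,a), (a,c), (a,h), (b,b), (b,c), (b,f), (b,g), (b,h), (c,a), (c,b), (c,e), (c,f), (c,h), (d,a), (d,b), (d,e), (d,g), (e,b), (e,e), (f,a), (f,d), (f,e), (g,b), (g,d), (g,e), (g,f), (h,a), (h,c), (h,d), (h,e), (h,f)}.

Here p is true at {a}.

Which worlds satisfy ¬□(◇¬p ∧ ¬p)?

a: □(◇¬p ∧ ¬p) is F. ✓
b: □(◇¬p ∧ ¬p) is T. ✗
c: □(◇¬p ∧ ¬p) is F. ✓
d: □(◇¬p ∧ ¬p) is F. ✓
e: □(◇¬p ∧ ¬p) is T. ✗
f: □(◇¬p ∧ ¬p) is F. ✓
g: □(◇¬p ∧ ¬p) is T. ✗
h: □(◇¬p ∧ ¬p) is F. ✓

{a, c, d, f, h}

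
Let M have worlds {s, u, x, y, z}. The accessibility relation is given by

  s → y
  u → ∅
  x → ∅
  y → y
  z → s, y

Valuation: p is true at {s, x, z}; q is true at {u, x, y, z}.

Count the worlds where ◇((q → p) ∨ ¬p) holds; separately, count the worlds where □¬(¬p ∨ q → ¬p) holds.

3 and 2

For ◇((q → p) ∨ ¬p):
s: successors {y}; (q → p) ∨ ¬p there: y:T. ✓
u: no successors, so ◇((q → p) ∨ ¬p) fails. ✗
x: no successors, so ◇((q → p) ∨ ¬p) fails. ✗
y: successors {y}; (q → p) ∨ ¬p there: y:T. ✓
z: successors {s, y}; (q → p) ∨ ¬p there: s:T, y:T. ✓
— 3 worlds.
For □¬(¬p ∨ q → ¬p):
s: successors {y}; ¬(¬p ∨ q → ¬p) there: y:F. ✗
u: no successors, so □¬(¬p ∨ q → ¬p) holds vacuously. ✓
x: no successors, so □¬(¬p ∨ q → ¬p) holds vacuously. ✓
y: successors {y}; ¬(¬p ∨ q → ¬p) there: y:F. ✗
z: successors {s, y}; ¬(¬p ∨ q → ¬p) there: s:F, y:F. ✗
— 2 worlds.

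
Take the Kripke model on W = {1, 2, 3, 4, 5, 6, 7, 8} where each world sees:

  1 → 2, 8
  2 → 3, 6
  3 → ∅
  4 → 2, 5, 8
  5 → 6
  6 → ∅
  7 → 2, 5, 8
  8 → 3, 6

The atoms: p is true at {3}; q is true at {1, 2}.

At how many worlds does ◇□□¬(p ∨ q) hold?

1: successors {2, 8}; □□¬(p ∨ q) there: 2:T, 8:T. ✓
2: successors {3, 6}; □□¬(p ∨ q) there: 3:T, 6:T. ✓
3: no successors, so ◇□□¬(p ∨ q) fails. ✗
4: successors {2, 5, 8}; □□¬(p ∨ q) there: 2:T, 5:T, 8:T. ✓
5: successors {6}; □□¬(p ∨ q) there: 6:T. ✓
6: no successors, so ◇□□¬(p ∨ q) fails. ✗
7: successors {2, 5, 8}; □□¬(p ∨ q) there: 2:T, 5:T, 8:T. ✓
8: successors {3, 6}; □□¬(p ∨ q) there: 3:T, 6:T. ✓
Satisfying worlds: {1, 2, 4, 5, 7, 8}.

6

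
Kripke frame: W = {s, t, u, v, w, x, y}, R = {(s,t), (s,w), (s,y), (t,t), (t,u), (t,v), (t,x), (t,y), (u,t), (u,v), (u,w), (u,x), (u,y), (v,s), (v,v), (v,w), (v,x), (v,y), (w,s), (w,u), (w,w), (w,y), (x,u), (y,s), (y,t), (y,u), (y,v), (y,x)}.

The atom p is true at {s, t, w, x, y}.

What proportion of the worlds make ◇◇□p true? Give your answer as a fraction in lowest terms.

6/7

s: successors {t, w, y}; ◇□p there: t:F, w:T, y:T. ✓
t: successors {t, u, v, x, y}; ◇□p there: t:F, u:F, v:T, x:F, y:T. ✓
u: successors {t, v, w, x, y}; ◇□p there: t:F, v:T, w:T, x:F, y:T. ✓
v: successors {s, v, w, x, y}; ◇□p there: s:F, v:T, w:T, x:F, y:T. ✓
w: successors {s, u, w, y}; ◇□p there: s:F, u:F, w:T, y:T. ✓
x: successors {u}; ◇□p there: u:F. ✗
y: successors {s, t, u, v, x}; ◇□p there: s:F, t:F, u:F, v:T, x:F. ✓
That's 6 of 7 worlds, so 6/7.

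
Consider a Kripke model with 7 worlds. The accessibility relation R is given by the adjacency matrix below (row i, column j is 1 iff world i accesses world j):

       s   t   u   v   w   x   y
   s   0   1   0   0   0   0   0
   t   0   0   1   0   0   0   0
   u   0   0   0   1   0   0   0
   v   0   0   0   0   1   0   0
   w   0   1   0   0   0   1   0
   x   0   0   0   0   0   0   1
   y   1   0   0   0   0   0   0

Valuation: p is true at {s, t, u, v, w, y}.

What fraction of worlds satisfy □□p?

s: successors {t}; □p there: t:T. ✓
t: successors {u}; □p there: u:T. ✓
u: successors {v}; □p there: v:T. ✓
v: successors {w}; □p there: w:F. ✗
w: successors {t, x}; □p there: t:T, x:T. ✓
x: successors {y}; □p there: y:T. ✓
y: successors {s}; □p there: s:T. ✓
That's 6 of 7 worlds, so 6/7.

6/7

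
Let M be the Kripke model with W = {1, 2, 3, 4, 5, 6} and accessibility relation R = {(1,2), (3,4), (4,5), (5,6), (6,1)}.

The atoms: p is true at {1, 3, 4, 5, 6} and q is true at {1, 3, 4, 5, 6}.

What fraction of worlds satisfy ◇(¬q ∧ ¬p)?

1: successors {2}; ¬q ∧ ¬p there: 2:T. ✓
2: no successors, so ◇(¬q ∧ ¬p) fails. ✗
3: successors {4}; ¬q ∧ ¬p there: 4:F. ✗
4: successors {5}; ¬q ∧ ¬p there: 5:F. ✗
5: successors {6}; ¬q ∧ ¬p there: 6:F. ✗
6: successors {1}; ¬q ∧ ¬p there: 1:F. ✗
That's 1 of 6 worlds, so 1/6.

1/6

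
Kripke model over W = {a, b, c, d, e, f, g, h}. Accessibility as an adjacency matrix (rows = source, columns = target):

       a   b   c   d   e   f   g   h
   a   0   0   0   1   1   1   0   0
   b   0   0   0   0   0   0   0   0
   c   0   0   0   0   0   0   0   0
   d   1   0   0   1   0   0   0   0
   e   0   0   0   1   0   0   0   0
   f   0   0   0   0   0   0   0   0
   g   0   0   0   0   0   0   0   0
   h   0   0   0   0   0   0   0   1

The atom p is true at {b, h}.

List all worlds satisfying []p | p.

a: []p is F, p is F. ✗
b: []p is T, p is T. ✓
c: []p is T, p is F. ✓
d: []p is F, p is F. ✗
e: []p is F, p is F. ✗
f: []p is T, p is F. ✓
g: []p is T, p is F. ✓
h: []p is T, p is T. ✓

{b, c, f, g, h}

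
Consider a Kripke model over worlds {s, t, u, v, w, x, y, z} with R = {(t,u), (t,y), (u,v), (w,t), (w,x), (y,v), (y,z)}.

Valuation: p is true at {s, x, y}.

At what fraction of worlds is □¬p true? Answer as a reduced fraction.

s: no successors, so □¬p holds vacuously. ✓
t: successors {u, y}; ¬p there: u:T, y:F. ✗
u: successors {v}; ¬p there: v:T. ✓
v: no successors, so □¬p holds vacuously. ✓
w: successors {t, x}; ¬p there: t:T, x:F. ✗
x: no successors, so □¬p holds vacuously. ✓
y: successors {v, z}; ¬p there: v:T, z:T. ✓
z: no successors, so □¬p holds vacuously. ✓
That's 6 of 8 worlds, so 6/8 = 3/4.

3/4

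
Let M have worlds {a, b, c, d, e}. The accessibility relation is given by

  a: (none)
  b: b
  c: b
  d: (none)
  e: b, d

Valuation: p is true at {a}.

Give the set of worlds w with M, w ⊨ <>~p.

a: no successors, so <>~p fails. ✗
b: successors {b}; ~p there: b:T. ✓
c: successors {b}; ~p there: b:T. ✓
d: no successors, so <>~p fails. ✗
e: successors {b, d}; ~p there: b:T, d:T. ✓

{b, c, e}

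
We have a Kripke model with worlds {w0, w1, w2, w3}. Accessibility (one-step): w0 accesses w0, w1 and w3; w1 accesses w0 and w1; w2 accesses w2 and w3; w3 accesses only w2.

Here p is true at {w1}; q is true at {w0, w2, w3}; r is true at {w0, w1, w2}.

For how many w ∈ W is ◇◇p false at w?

w0: successors {w0, w1, w3}; ◇p there: w0:T, w1:T, w3:F. ✓
w1: successors {w0, w1}; ◇p there: w0:T, w1:T. ✓
w2: successors {w2, w3}; ◇p there: w2:F, w3:F. ✗
w3: successors {w2}; ◇p there: w2:F. ✗
Satisfying worlds: {w0, w1}.
So ◇◇p fails at the other 2 worlds.

2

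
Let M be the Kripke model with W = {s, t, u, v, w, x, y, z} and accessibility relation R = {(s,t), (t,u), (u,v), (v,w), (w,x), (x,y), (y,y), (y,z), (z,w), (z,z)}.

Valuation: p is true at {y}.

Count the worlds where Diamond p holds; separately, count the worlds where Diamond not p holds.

2 and 7

For Diamond p:
s: successors {t}; p there: t:F. ✗
t: successors {u}; p there: u:F. ✗
u: successors {v}; p there: v:F. ✗
v: successors {w}; p there: w:F. ✗
w: successors {x}; p there: x:F. ✗
x: successors {y}; p there: y:T. ✓
y: successors {y, z}; p there: y:T, z:F. ✓
z: successors {w, z}; p there: w:F, z:F. ✗
— 2 worlds.
For Diamond not p:
s: successors {t}; not p there: t:T. ✓
t: successors {u}; not p there: u:T. ✓
u: successors {v}; not p there: v:T. ✓
v: successors {w}; not p there: w:T. ✓
w: successors {x}; not p there: x:T. ✓
x: successors {y}; not p there: y:F. ✗
y: successors {y, z}; not p there: y:F, z:T. ✓
z: successors {w, z}; not p there: w:T, z:T. ✓
— 7 worlds.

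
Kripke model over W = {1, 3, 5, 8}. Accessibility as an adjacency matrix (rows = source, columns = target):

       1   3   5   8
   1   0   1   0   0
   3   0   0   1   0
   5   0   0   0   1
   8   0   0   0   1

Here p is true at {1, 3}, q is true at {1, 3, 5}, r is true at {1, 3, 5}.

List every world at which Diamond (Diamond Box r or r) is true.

{1, 3}

1: successors {3}; Diamond Box r or r there: 3:T. ✓
3: successors {5}; Diamond Box r or r there: 5:T. ✓
5: successors {8}; Diamond Box r or r there: 8:F. ✗
8: successors {8}; Diamond Box r or r there: 8:F. ✗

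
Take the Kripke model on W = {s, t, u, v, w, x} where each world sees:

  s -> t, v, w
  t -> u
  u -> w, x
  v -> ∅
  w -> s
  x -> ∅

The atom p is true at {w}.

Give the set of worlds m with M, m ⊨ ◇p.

s: successors {t, v, w}; p there: t:F, v:F, w:T. ✓
t: successors {u}; p there: u:F. ✗
u: successors {w, x}; p there: w:T, x:F. ✓
v: no successors, so ◇p fails. ✗
w: successors {s}; p there: s:F. ✗
x: no successors, so ◇p fails. ✗

{s, u}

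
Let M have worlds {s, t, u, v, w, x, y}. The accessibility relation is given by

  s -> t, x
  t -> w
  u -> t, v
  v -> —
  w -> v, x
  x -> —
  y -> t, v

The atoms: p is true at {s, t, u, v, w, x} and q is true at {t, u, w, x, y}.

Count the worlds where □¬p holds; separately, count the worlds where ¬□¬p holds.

2 and 5

For □¬p:
s: successors {t, x}; ¬p there: t:F, x:F. ✗
t: successors {w}; ¬p there: w:F. ✗
u: successors {t, v}; ¬p there: t:F, v:F. ✗
v: no successors, so □¬p holds vacuously. ✓
w: successors {v, x}; ¬p there: v:F, x:F. ✗
x: no successors, so □¬p holds vacuously. ✓
y: successors {t, v}; ¬p there: t:F, v:F. ✗
— 2 worlds.
For ¬□¬p:
s: □¬p is F. ✓
t: □¬p is F. ✓
u: □¬p is F. ✓
v: □¬p is T. ✗
w: □¬p is F. ✓
x: □¬p is T. ✗
y: □¬p is F. ✓
— 5 worlds.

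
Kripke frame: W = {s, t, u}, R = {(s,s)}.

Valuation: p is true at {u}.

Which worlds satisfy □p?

{t, u}

s: successors {s}; p there: s:F. ✗
t: no successors, so □p holds vacuously. ✓
u: no successors, so □p holds vacuously. ✓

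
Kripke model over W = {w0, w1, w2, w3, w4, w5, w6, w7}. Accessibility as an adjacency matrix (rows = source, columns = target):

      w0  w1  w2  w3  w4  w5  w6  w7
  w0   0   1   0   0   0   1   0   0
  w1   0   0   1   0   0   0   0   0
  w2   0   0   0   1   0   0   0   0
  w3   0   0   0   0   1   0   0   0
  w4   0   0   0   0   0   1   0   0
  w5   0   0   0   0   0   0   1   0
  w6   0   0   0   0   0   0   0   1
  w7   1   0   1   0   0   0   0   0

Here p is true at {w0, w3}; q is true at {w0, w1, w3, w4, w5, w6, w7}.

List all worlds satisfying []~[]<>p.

{w1, w2, w3, w4, w6, w7}

w0: successors {w1, w5}; ~[]<>p there: w1:F, w5:T. ✗
w1: successors {w2}; ~[]<>p there: w2:T. ✓
w2: successors {w3}; ~[]<>p there: w3:T. ✓
w3: successors {w4}; ~[]<>p there: w4:T. ✓
w4: successors {w5}; ~[]<>p there: w5:T. ✓
w5: successors {w6}; ~[]<>p there: w6:F. ✗
w6: successors {w7}; ~[]<>p there: w7:T. ✓
w7: successors {w0, w2}; ~[]<>p there: w0:T, w2:T. ✓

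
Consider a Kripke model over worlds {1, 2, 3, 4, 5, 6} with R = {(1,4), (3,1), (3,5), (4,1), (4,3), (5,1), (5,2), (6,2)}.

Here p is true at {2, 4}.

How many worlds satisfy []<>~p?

1: successors {4}; <>~p there: 4:T. ✓
2: no successors, so []<>~p holds vacuously. ✓
3: successors {1, 5}; <>~p there: 1:F, 5:T. ✗
4: successors {1, 3}; <>~p there: 1:F, 3:T. ✗
5: successors {1, 2}; <>~p there: 1:F, 2:F. ✗
6: successors {2}; <>~p there: 2:F. ✗
Satisfying worlds: {1, 2}.

2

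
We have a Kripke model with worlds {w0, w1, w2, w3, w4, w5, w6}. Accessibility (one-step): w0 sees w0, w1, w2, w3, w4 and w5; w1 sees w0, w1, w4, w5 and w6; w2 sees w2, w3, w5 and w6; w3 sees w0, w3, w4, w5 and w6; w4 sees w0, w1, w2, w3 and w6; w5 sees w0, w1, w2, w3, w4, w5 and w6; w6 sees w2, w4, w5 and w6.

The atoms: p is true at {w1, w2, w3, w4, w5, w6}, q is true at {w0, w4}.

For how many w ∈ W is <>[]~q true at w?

5

w0: successors {w0, w1, w2, w3, w4, w5}; []~q there: w0:F, w1:F, w2:T, w3:F, w4:F, w5:F. ✓
w1: successors {w0, w1, w4, w5, w6}; []~q there: w0:F, w1:F, w4:F, w5:F, w6:F. ✗
w2: successors {w2, w3, w5, w6}; []~q there: w2:T, w3:F, w5:F, w6:F. ✓
w3: successors {w0, w3, w4, w5, w6}; []~q there: w0:F, w3:F, w4:F, w5:F, w6:F. ✗
w4: successors {w0, w1, w2, w3, w6}; []~q there: w0:F, w1:F, w2:T, w3:F, w6:F. ✓
w5: successors {w0, w1, w2, w3, w4, w5, w6}; []~q there: w0:F, w1:F, w2:T, w3:F, w4:F, w5:F, w6:F. ✓
w6: successors {w2, w4, w5, w6}; []~q there: w2:T, w4:F, w5:F, w6:F. ✓
Satisfying worlds: {w0, w2, w4, w5, w6}.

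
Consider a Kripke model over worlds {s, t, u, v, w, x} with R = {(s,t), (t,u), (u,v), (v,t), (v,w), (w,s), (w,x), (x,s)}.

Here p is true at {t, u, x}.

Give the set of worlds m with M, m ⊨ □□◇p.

s: successors {t}; □◇p there: t:F. ✗
t: successors {u}; □◇p there: u:T. ✓
u: successors {v}; □◇p there: v:T. ✓
v: successors {t, w}; □◇p there: t:F, w:F. ✗
w: successors {s, x}; □◇p there: s:T, x:T. ✓
x: successors {s}; □◇p there: s:T. ✓

{t, u, w, x}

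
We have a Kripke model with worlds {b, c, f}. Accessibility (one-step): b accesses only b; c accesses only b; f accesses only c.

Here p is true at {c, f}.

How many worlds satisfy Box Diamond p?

0

b: successors {b}; Diamond p there: b:F. ✗
c: successors {b}; Diamond p there: b:F. ✗
f: successors {c}; Diamond p there: c:F. ✗
Satisfying worlds: ∅.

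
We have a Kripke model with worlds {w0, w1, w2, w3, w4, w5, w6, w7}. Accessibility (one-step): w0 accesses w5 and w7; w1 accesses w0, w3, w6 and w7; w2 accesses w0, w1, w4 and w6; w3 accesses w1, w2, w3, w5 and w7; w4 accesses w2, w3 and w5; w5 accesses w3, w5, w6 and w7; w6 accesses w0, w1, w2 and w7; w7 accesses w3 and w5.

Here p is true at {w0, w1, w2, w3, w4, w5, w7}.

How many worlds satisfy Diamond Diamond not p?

7

w0: successors {w5, w7}; Diamond not p there: w5:T, w7:F. ✓
w1: successors {w0, w3, w6, w7}; Diamond not p there: w0:F, w3:F, w6:F, w7:F. ✗
w2: successors {w0, w1, w4, w6}; Diamond not p there: w0:F, w1:T, w4:F, w6:F. ✓
w3: successors {w1, w2, w3, w5, w7}; Diamond not p there: w1:T, w2:T, w3:F, w5:T, w7:F. ✓
w4: successors {w2, w3, w5}; Diamond not p there: w2:T, w3:F, w5:T. ✓
w5: successors {w3, w5, w6, w7}; Diamond not p there: w3:F, w5:T, w6:F, w7:F. ✓
w6: successors {w0, w1, w2, w7}; Diamond not p there: w0:F, w1:T, w2:T, w7:F. ✓
w7: successors {w3, w5}; Diamond not p there: w3:F, w5:T. ✓
Satisfying worlds: {w0, w2, w3, w4, w5, w6, w7}.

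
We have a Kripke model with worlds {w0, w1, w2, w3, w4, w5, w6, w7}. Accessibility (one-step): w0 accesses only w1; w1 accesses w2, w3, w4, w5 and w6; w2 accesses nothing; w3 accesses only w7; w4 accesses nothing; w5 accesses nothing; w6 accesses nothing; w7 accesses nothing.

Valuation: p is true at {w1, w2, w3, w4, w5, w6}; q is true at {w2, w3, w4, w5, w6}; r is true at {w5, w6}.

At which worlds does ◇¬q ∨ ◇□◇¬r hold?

{w0, w1, w3}

w0: ◇¬q is T, ◇□◇¬r is F. ✓
w1: ◇¬q is F, ◇□◇¬r is T. ✓
w2: ◇¬q is F, ◇□◇¬r is F. ✗
w3: ◇¬q is T, ◇□◇¬r is T. ✓
w4: ◇¬q is F, ◇□◇¬r is F. ✗
w5: ◇¬q is F, ◇□◇¬r is F. ✗
w6: ◇¬q is F, ◇□◇¬r is F. ✗
w7: ◇¬q is F, ◇□◇¬r is F. ✗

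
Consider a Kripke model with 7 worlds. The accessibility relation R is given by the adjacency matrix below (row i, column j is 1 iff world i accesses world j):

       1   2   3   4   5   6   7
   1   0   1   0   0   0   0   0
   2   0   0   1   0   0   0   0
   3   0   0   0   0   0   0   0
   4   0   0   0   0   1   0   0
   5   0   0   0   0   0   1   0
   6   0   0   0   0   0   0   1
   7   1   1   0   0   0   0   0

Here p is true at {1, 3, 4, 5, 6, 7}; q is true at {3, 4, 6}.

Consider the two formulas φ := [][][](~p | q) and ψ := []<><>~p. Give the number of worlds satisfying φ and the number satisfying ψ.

For [][][](~p | q):
1: successors {2}; [][](~p | q) there: 2:T. ✓
2: successors {3}; [][](~p | q) there: 3:T. ✓
3: no successors, so [][][](~p | q) holds vacuously. ✓
4: successors {5}; [][](~p | q) there: 5:F. ✗
5: successors {6}; [][](~p | q) there: 6:F. ✗
6: successors {7}; [][](~p | q) there: 7:T. ✓
7: successors {1, 2}; [][](~p | q) there: 1:T, 2:T. ✓
— 5 worlds.
For []<><>~p:
1: successors {2}; <><>~p there: 2:F. ✗
2: successors {3}; <><>~p there: 3:F. ✗
3: no successors, so []<><>~p holds vacuously. ✓
4: successors {5}; <><>~p there: 5:F. ✗
5: successors {6}; <><>~p there: 6:T. ✓
6: successors {7}; <><>~p there: 7:T. ✓
7: successors {1, 2}; <><>~p there: 1:F, 2:F. ✗
— 3 worlds.

5 and 3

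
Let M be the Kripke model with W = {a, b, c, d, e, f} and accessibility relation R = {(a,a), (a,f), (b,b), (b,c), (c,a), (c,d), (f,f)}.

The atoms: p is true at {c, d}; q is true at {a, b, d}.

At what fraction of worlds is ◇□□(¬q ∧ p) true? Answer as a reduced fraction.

1/6

a: successors {a, f}; □□(¬q ∧ p) there: a:F, f:F. ✗
b: successors {b, c}; □□(¬q ∧ p) there: b:F, c:F. ✗
c: successors {a, d}; □□(¬q ∧ p) there: a:F, d:T. ✓
d: no successors, so ◇□□(¬q ∧ p) fails. ✗
e: no successors, so ◇□□(¬q ∧ p) fails. ✗
f: successors {f}; □□(¬q ∧ p) there: f:F. ✗
That's 1 of 6 worlds, so 1/6.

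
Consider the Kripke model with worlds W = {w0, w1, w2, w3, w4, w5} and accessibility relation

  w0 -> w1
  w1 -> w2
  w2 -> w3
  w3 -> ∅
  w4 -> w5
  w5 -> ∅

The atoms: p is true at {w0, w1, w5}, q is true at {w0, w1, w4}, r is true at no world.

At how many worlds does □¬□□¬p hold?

w0: successors {w1}; ¬□□¬p there: w1:F. ✗
w1: successors {w2}; ¬□□¬p there: w2:F. ✗
w2: successors {w3}; ¬□□¬p there: w3:F. ✗
w3: no successors, so □¬□□¬p holds vacuously. ✓
w4: successors {w5}; ¬□□¬p there: w5:F. ✗
w5: no successors, so □¬□□¬p holds vacuously. ✓
Satisfying worlds: {w3, w5}.

2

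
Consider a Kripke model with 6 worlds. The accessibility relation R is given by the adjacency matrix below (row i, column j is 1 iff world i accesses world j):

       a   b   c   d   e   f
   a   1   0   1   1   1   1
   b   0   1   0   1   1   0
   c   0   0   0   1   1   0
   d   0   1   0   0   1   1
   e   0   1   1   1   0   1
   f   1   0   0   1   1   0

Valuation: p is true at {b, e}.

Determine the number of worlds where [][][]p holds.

0

a: successors {a, c, d, e, f}; [][]p there: a:F, c:F, d:F, e:F, f:F. ✗
b: successors {b, d, e}; [][]p there: b:F, d:F, e:F. ✗
c: successors {d, e}; [][]p there: d:F, e:F. ✗
d: successors {b, e, f}; [][]p there: b:F, e:F, f:F. ✗
e: successors {b, c, d, f}; [][]p there: b:F, c:F, d:F, f:F. ✗
f: successors {a, d, e}; [][]p there: a:F, d:F, e:F. ✗
Satisfying worlds: ∅.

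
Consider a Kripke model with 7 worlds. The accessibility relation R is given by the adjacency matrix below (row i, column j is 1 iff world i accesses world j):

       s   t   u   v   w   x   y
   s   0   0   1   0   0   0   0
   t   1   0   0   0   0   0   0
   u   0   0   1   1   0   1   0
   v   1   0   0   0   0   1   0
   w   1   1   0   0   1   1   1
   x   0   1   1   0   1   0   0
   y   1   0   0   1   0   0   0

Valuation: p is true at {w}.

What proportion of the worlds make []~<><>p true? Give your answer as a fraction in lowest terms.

s: successors {u}; ~<><>p there: u:F. ✗
t: successors {s}; ~<><>p there: s:T. ✓
u: successors {u, v, x}; ~<><>p there: u:F, v:F, x:F. ✗
v: successors {s, x}; ~<><>p there: s:T, x:F. ✗
w: successors {s, t, w, x, y}; ~<><>p there: s:T, t:T, w:F, x:F, y:T. ✗
x: successors {t, u, w}; ~<><>p there: t:T, u:F, w:F. ✗
y: successors {s, v}; ~<><>p there: s:T, v:F. ✗
That's 1 of 7 worlds, so 1/7.

1/7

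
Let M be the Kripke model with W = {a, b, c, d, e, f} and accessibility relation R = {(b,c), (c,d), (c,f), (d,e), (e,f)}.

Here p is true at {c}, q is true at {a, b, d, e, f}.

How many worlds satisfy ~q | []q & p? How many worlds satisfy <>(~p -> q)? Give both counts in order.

1 and 4

For ~q | []q & p:
a: ~q is F, []q & p is F. ✗
b: ~q is F, []q & p is F. ✗
c: ~q is T, []q & p is T. ✓
d: ~q is F, []q & p is F. ✗
e: ~q is F, []q & p is F. ✗
f: ~q is F, []q & p is F. ✗
— 1 world.
For <>(~p -> q):
a: no successors, so <>(~p -> q) fails. ✗
b: successors {c}; ~p -> q there: c:T. ✓
c: successors {d, f}; ~p -> q there: d:T, f:T. ✓
d: successors {e}; ~p -> q there: e:T. ✓
e: successors {f}; ~p -> q there: f:T. ✓
f: no successors, so <>(~p -> q) fails. ✗
— 4 worlds.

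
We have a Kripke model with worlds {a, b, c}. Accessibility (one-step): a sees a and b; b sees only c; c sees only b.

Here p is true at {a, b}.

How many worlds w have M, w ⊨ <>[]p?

2

a: successors {a, b}; []p there: a:T, b:F. ✓
b: successors {c}; []p there: c:T. ✓
c: successors {b}; []p there: b:F. ✗
Satisfying worlds: {a, b}.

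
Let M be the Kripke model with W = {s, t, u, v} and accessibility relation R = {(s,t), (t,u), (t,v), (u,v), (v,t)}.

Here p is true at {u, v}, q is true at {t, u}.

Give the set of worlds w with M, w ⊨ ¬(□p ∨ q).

{s, v}

s: □p ∨ q is F. ✓
t: □p ∨ q is T. ✗
u: □p ∨ q is T. ✗
v: □p ∨ q is F. ✓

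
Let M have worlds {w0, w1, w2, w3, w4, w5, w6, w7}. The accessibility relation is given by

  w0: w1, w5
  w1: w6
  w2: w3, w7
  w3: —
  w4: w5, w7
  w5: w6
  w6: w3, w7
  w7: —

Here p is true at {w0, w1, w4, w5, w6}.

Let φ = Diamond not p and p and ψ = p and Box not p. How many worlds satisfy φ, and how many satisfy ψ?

For Diamond not p and p:
w0: Diamond not p is F, p is T. ✗
w1: Diamond not p is F, p is T. ✗
w2: Diamond not p is T, p is F. ✗
w3: Diamond not p is F, p is F. ✗
w4: Diamond not p is T, p is T. ✓
w5: Diamond not p is F, p is T. ✗
w6: Diamond not p is T, p is T. ✓
w7: Diamond not p is F, p is F. ✗
— 2 worlds.
For p and Box not p:
w0: p is T, Box not p is F. ✗
w1: p is T, Box not p is F. ✗
w2: p is F, Box not p is T. ✗
w3: p is F, Box not p is T. ✗
w4: p is T, Box not p is F. ✗
w5: p is T, Box not p is F. ✗
w6: p is T, Box not p is T. ✓
w7: p is F, Box not p is T. ✗
— 1 world.

2 and 1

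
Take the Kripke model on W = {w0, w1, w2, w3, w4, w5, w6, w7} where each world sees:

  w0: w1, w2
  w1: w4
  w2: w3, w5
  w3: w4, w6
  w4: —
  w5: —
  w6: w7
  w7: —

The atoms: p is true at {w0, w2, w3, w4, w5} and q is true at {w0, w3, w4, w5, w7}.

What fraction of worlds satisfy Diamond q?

1/2

w0: successors {w1, w2}; q there: w1:F, w2:F. ✗
w1: successors {w4}; q there: w4:T. ✓
w2: successors {w3, w5}; q there: w3:T, w5:T. ✓
w3: successors {w4, w6}; q there: w4:T, w6:F. ✓
w4: no successors, so Diamond q fails. ✗
w5: no successors, so Diamond q fails. ✗
w6: successors {w7}; q there: w7:T. ✓
w7: no successors, so Diamond q fails. ✗
That's 4 of 8 worlds, so 4/8 = 1/2.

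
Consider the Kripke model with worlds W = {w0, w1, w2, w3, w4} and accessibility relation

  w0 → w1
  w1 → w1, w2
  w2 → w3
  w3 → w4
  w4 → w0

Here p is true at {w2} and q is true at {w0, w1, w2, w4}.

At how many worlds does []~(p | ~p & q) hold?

1

w0: successors {w1}; ~(p | ~p & q) there: w1:F. ✗
w1: successors {w1, w2}; ~(p | ~p & q) there: w1:F, w2:F. ✗
w2: successors {w3}; ~(p | ~p & q) there: w3:T. ✓
w3: successors {w4}; ~(p | ~p & q) there: w4:F. ✗
w4: successors {w0}; ~(p | ~p & q) there: w0:F. ✗
Satisfying worlds: {w2}.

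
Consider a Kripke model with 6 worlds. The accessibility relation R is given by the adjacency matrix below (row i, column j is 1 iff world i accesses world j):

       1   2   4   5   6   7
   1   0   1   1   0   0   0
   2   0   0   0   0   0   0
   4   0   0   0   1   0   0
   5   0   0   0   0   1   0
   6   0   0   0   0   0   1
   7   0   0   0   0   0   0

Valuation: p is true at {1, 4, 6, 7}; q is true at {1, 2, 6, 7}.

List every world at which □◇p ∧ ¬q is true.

1: □◇p is F, ¬q is F. ✗
2: □◇p is T, ¬q is F. ✗
4: □◇p is T, ¬q is T. ✓
5: □◇p is T, ¬q is T. ✓
6: □◇p is F, ¬q is F. ✗
7: □◇p is T, ¬q is F. ✗

{4, 5}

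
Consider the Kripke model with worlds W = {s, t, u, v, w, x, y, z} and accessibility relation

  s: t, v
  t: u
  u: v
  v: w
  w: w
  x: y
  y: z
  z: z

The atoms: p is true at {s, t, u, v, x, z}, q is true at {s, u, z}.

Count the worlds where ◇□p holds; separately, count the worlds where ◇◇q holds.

5 and 4

For ◇□p:
s: successors {t, v}; □p there: t:T, v:F. ✓
t: successors {u}; □p there: u:T. ✓
u: successors {v}; □p there: v:F. ✗
v: successors {w}; □p there: w:F. ✗
w: successors {w}; □p there: w:F. ✗
x: successors {y}; □p there: y:T. ✓
y: successors {z}; □p there: z:T. ✓
z: successors {z}; □p there: z:T. ✓
— 5 worlds.
For ◇◇q:
s: successors {t, v}; ◇q there: t:T, v:F. ✓
t: successors {u}; ◇q there: u:F. ✗
u: successors {v}; ◇q there: v:F. ✗
v: successors {w}; ◇q there: w:F. ✗
w: successors {w}; ◇q there: w:F. ✗
x: successors {y}; ◇q there: y:T. ✓
y: successors {z}; ◇q there: z:T. ✓
z: successors {z}; ◇q there: z:T. ✓
— 4 worlds.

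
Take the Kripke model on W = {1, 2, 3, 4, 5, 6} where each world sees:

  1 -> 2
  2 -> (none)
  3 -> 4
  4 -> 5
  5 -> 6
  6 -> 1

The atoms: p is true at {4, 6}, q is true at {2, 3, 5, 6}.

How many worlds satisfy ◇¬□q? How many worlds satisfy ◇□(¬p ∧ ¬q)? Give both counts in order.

1 and 2

For ◇¬□q:
1: successors {2}; ¬□q there: 2:F. ✗
2: no successors, so ◇¬□q fails. ✗
3: successors {4}; ¬□q there: 4:F. ✗
4: successors {5}; ¬□q there: 5:F. ✗
5: successors {6}; ¬□q there: 6:T. ✓
6: successors {1}; ¬□q there: 1:F. ✗
— 1 world.
For ◇□(¬p ∧ ¬q):
1: successors {2}; □(¬p ∧ ¬q) there: 2:T. ✓
2: no successors, so ◇□(¬p ∧ ¬q) fails. ✗
3: successors {4}; □(¬p ∧ ¬q) there: 4:F. ✗
4: successors {5}; □(¬p ∧ ¬q) there: 5:F. ✗
5: successors {6}; □(¬p ∧ ¬q) there: 6:T. ✓
6: successors {1}; □(¬p ∧ ¬q) there: 1:F. ✗
— 2 worlds.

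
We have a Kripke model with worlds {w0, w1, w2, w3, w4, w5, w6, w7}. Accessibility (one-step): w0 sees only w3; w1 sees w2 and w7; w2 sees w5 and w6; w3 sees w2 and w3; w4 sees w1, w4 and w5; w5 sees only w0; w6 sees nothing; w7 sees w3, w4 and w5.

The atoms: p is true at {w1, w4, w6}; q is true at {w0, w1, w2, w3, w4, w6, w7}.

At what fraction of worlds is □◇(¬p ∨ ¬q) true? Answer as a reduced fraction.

7/8

w0: successors {w3}; ◇(¬p ∨ ¬q) there: w3:T. ✓
w1: successors {w2, w7}; ◇(¬p ∨ ¬q) there: w2:T, w7:T. ✓
w2: successors {w5, w6}; ◇(¬p ∨ ¬q) there: w5:T, w6:F. ✗
w3: successors {w2, w3}; ◇(¬p ∨ ¬q) there: w2:T, w3:T. ✓
w4: successors {w1, w4, w5}; ◇(¬p ∨ ¬q) there: w1:T, w4:T, w5:T. ✓
w5: successors {w0}; ◇(¬p ∨ ¬q) there: w0:T. ✓
w6: no successors, so □◇(¬p ∨ ¬q) holds vacuously. ✓
w7: successors {w3, w4, w5}; ◇(¬p ∨ ¬q) there: w3:T, w4:T, w5:T. ✓
That's 7 of 8 worlds, so 7/8.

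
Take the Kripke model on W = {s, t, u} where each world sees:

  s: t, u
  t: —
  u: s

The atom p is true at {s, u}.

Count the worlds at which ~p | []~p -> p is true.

2

s: ~p | []~p is F, p is T. ✓
t: ~p | []~p is T, p is F. ✗
u: ~p | []~p is F, p is T. ✓
Satisfying worlds: {s, u}.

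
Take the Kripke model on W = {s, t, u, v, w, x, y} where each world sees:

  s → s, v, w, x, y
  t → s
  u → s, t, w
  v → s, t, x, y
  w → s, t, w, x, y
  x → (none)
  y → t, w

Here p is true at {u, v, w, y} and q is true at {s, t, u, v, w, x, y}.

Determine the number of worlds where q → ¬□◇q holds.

3

s: q is T, ¬□◇q is T. ✓
t: q is T, ¬□◇q is F. ✗
u: q is T, ¬□◇q is F. ✗
v: q is T, ¬□◇q is T. ✓
w: q is T, ¬□◇q is T. ✓
x: q is T, ¬□◇q is F. ✗
y: q is T, ¬□◇q is F. ✗
Satisfying worlds: {s, v, w}.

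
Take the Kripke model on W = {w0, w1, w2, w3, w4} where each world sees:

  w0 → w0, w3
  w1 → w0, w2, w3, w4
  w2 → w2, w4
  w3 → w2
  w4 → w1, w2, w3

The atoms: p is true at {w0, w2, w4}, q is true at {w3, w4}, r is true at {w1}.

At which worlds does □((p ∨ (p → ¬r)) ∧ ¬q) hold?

w0: successors {w0, w3}; (p ∨ (p → ¬r)) ∧ ¬q there: w0:T, w3:F. ✗
w1: successors {w0, w2, w3, w4}; (p ∨ (p → ¬r)) ∧ ¬q there: w0:T, w2:T, w3:F, w4:F. ✗
w2: successors {w2, w4}; (p ∨ (p → ¬r)) ∧ ¬q there: w2:T, w4:F. ✗
w3: successors {w2}; (p ∨ (p → ¬r)) ∧ ¬q there: w2:T. ✓
w4: successors {w1, w2, w3}; (p ∨ (p → ¬r)) ∧ ¬q there: w1:T, w2:T, w3:F. ✗

{w3}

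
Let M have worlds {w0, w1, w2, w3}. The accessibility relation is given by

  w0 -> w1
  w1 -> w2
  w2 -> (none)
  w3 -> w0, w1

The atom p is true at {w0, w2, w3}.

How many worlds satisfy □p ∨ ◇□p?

w0: □p is F, ◇□p is T. ✓
w1: □p is T, ◇□p is T. ✓
w2: □p is T, ◇□p is F. ✓
w3: □p is F, ◇□p is T. ✓
Satisfying worlds: {w0, w1, w2, w3}.

4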